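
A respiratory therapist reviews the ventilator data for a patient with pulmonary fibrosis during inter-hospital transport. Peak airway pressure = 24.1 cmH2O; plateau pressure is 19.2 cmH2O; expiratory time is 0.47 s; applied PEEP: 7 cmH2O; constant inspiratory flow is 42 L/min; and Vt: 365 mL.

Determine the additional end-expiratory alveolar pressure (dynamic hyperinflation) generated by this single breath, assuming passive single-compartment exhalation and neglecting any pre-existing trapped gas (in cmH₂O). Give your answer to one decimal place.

1.3

Flow: 42 L/min ÷ 60 = 0.7 L/s.
R = (PIP − Pplat)/V̇ = (24.1 − 19.2) / 0.7 = 4.9/0.7 = 7.0 cmH2O·s/L.
C = Vt/(Pplat − PEEP) = 365.0 / (19.2 − 7) = 365.0/12.2 = 29.918 mL/cmH2O.
τ = R × C = 7.0 × 0.02992 L/cmH2O = 0.2094 s.
Fraction remaining = e^(−Te/τ) = e^(−0.47/0.2094) = 0.106; trapped volume = 365.0 × 0.106 = 38.69 mL.
Additional alveolar pressure from trapping ≈ V_trapped / C = 38.69 / 29.918 = 1.293 cmH2O.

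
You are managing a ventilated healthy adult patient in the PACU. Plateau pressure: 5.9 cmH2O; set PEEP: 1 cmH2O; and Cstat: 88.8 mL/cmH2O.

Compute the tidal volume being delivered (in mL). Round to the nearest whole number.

435

Vt = Cstat × (Pplat − PEEP) = 88.8 × (5.9 − 1) = 88.8 × 4.9 = 435.12 mL.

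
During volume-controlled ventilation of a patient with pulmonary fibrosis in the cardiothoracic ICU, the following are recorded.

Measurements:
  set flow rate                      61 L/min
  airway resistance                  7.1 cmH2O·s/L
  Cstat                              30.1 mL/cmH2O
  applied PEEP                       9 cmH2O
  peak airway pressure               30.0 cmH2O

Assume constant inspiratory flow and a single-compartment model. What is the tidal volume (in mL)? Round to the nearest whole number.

Flow: 61 L/min ÷ 60 = 1.0167 L/s.
Equation of motion (constant flow): PIP = Vt/C + R·V̇ + PEEP.
Vt/C = PIP − R·V̇ − PEEP = 30.0 − 7.219 − 9 = 13.781 cmH2O.
Vt = C × 13.781 = 30.1 × 13.781 = 414.81 mL.

415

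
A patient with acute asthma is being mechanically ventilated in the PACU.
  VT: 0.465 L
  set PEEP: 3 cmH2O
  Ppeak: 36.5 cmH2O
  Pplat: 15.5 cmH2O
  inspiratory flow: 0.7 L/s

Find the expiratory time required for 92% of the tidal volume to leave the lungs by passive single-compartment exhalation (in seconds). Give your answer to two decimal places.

2.82

R = (PIP − Pplat)/V̇ = (36.5 − 15.5) / 0.7 = 21.0/0.7 = 30.0 cmH2O·s/L.
C = Vt/(Pplat − PEEP) = 465.0 / (15.5 − 3) = 465.0/12.5 = 37.2 mL/cmH2O.
τ = R × C = 30.0 × 0.0372 L/cmH2O = 1.116 s.
t = −τ·ln(1 − 0.92) = −1.116·ln(0.08) = 2.819 s.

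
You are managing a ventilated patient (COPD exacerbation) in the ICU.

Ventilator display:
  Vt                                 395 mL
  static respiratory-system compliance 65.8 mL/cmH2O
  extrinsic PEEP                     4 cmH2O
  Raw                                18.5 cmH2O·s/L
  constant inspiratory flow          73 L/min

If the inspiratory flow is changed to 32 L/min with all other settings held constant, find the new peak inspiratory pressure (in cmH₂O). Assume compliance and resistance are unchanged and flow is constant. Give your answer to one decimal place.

Flow: 73 L/min ÷ 60 = 1.2167 L/s.
New flow: 32 L/min ÷ 60 = 0.5333 L/s.
PIP = Vt/C + R·V̇ + PEEP (constant-flow equation of motion).
Only the resistive term changes: ΔPIP = R × ΔV̇ = 18.5 × (0.5333 − 1.2167) = 18.5 × -0.6834 = -12.643 cmH2O.
Original PIP = 395/65.8 + 18.5×1.2167 + 4 = 32.512 cmH2O; new PIP = 32.512 + (-12.643) = 19.869 cmH2O.

19.9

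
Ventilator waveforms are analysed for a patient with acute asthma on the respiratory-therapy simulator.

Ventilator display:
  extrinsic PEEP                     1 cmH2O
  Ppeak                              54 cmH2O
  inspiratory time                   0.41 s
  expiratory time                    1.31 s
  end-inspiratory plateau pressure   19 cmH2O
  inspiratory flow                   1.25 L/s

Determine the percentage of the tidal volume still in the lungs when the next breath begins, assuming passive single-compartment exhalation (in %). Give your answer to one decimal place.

Vt = flow × Ti = 1.25 L/s × 0.41 s × 1000 mL/L = 512.5 mL.
R = (PIP − Pplat)/V̇ = (54 − 19) / 1.25 = 35.0/1.25 = 28.0 cmH2O·s/L.
C = Vt/(Pplat − PEEP) = 512.5 / (19 − 1) = 512.5/18.0 = 28.472 mL/cmH2O.
τ = R × C = 28.0 × 0.02847 L/cmH2O = 0.7972 s.
Fraction remaining at end-expiration = e^(−Te/τ) = e^(−1.31/0.7972) = 0.1934 → 19.34%.

19.3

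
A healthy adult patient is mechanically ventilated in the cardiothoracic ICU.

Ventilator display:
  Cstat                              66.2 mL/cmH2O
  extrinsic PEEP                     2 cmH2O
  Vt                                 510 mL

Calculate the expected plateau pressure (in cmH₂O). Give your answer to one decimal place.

9.7

Pplat = PEEP + Vt / Cstat = 2 + 510 / 66.2 = 2 + 7.704 = 9.704 cmH2O.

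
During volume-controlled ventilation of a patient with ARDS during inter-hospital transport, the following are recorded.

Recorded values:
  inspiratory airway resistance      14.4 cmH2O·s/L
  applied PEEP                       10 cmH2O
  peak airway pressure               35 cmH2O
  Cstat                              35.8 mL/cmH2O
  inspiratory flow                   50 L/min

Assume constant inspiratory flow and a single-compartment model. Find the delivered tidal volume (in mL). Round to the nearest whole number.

Flow: 50 L/min ÷ 60 = 0.8333 L/s.
Equation of motion (constant flow): PIP = Vt/C + R·V̇ + PEEP.
Vt/C = PIP − R·V̇ − PEEP = 35 − 12.0 − 10 = 13.0 cmH2O.
Vt = C × 13.0 = 35.8 × 13.0 = 465.4 mL.

465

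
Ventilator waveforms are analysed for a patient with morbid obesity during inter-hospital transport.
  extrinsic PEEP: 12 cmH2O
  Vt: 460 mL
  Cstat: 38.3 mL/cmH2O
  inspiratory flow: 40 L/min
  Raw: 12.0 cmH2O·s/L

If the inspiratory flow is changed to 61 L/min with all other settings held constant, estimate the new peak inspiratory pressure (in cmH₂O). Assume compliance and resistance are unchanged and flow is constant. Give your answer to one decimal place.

Flow: 40 L/min ÷ 60 = 0.6667 L/s.
New flow: 61 L/min ÷ 60 = 1.0167 L/s.
PIP = Vt/C + R·V̇ + PEEP (constant-flow equation of motion).
Only the resistive term changes: ΔPIP = R × ΔV̇ = 12.0 × (1.0167 − 0.6667) = 12.0 × 0.35 = 4.2 cmH2O.
Original PIP = 460/38.3 + 12.0×0.6667 + 12 = 32.011 cmH2O; new PIP = 32.011 + (4.2) = 36.211 cmH2O.

36.2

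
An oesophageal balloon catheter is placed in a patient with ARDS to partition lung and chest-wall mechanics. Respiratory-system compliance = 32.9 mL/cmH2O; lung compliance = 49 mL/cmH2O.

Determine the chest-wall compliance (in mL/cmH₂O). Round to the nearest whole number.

100

1/Ccw = 1/Crs − 1/CL.
1/Ccw = 1/32.9 − 1/49 = 0.009987.
Ccw = 100.13 mL/cmH2O.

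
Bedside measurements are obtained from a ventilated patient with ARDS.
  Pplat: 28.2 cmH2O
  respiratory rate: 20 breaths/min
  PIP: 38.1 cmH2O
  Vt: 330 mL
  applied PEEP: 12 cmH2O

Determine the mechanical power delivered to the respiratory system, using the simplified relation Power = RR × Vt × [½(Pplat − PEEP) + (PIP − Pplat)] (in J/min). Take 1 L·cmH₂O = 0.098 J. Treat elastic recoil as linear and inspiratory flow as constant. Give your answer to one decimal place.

Per-breath work = Vt × [½(Pplat−PEEP) + (PIP−Pplat)] = 0.330 × [0.5×16.2 + 9.9] = 0.330 × 18.0 = 5.94 L·cmH2O.
Power = 20 × 5.94 = 118.8 L·cmH2O/min.
× 0.098 J/(L·cmH2O) → 11.642 J/min.

11.6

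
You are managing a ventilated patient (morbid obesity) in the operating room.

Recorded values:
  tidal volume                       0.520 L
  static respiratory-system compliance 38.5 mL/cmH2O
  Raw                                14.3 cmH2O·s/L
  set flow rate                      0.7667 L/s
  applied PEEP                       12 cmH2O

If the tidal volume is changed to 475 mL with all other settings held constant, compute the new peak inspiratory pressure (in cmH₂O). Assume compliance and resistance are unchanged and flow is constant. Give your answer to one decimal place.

PIP = Vt/C + R·V̇ + PEEP (constant-flow equation of motion).
Only the elastic term changes: ΔPIP = ΔVt / C = (475 − 520) / 38.5 = -1.169 cmH2O.
Original PIP = 520/38.5 + 14.3×0.7667 + 12 = 36.47 cmH2O; new PIP = 36.47 + (-1.169) = 35.301 cmH2O.

35.3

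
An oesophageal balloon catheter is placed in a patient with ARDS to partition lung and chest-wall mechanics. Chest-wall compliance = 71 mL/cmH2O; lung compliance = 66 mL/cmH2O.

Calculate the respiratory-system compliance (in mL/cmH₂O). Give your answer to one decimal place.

Lung and chest wall are elastances in series: 1/Crs = 1/CL + 1/Ccw.
1/Crs = 1/66 + 1/71 = 0.02924.
Crs = 34.2 mL/cmH2O.

34.2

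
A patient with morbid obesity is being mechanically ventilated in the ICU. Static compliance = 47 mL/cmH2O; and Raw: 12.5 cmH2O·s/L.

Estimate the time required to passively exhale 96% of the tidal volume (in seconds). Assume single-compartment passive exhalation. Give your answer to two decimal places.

τ = R × C = 12.5 × 47 mL/cmH2O = 12.5 × 0.047 L/cmH2O = 0.5875 s.
Exhaled fraction f = 1 − e^(−t/τ) → t = −τ·ln(1 − f) = −0.5875·ln(0.04) = 1.891 s.

1.89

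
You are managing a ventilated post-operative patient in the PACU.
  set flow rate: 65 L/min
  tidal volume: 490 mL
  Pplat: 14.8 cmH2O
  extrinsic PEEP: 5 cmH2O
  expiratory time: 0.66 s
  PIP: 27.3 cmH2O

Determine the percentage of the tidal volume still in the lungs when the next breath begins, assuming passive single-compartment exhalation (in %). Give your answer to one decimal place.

Flow: 65 L/min ÷ 60 = 1.0833 L/s.
R = (PIP − Pplat)/V̇ = (27.3 − 14.8) / 1.0833 = 12.5/1.0833 = 11.539 cmH2O·s/L.
C = Vt/(Pplat − PEEP) = 490.0 / (14.8 − 5) = 490.0/9.8 = 50.0 mL/cmH2O.
τ = R × C = 11.539 × 0.05 L/cmH2O = 0.577 s.
Fraction remaining at end-expiration = e^(−Te/τ) = e^(−0.66/0.577) = 0.3186 → 31.86%.

31.9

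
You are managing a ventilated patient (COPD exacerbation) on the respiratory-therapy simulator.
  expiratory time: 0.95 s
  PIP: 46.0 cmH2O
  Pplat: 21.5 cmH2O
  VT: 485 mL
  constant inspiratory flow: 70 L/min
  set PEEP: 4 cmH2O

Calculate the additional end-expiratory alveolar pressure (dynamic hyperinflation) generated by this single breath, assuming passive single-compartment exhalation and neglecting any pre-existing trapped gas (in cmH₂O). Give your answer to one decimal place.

Flow: 70 L/min ÷ 60 = 1.1667 L/s.
R = (PIP − Pplat)/V̇ = (46.0 − 21.5) / 1.1667 = 24.5/1.1667 = 20.999 cmH2O·s/L.
C = Vt/(Pplat − PEEP) = 485.0 / (21.5 − 4) = 485.0/17.5 = 27.714 mL/cmH2O.
τ = R × C = 20.999 × 0.02771 L/cmH2O = 0.5819 s.
Fraction remaining = e^(−Te/τ) = e^(−0.95/0.5819) = 0.1954; trapped volume = 485.0 × 0.1954 = 94.769 mL.
Additional alveolar pressure from trapping ≈ V_trapped / C = 94.769 / 27.714 = 3.42 cmH2O.

3.4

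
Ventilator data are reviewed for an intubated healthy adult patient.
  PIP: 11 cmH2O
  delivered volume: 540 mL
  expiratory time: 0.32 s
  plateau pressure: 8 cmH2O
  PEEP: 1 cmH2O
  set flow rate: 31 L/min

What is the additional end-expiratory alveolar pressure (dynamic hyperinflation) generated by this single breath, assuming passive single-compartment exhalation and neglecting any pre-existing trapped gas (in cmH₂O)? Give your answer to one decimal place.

Flow: 31 L/min ÷ 60 = 0.5167 L/s.
R = (PIP − Pplat)/V̇ = (11 − 8) / 0.5167 = 3.0/0.5167 = 5.806 cmH2O·s/L.
C = Vt/(Pplat − PEEP) = 540.0 / (8 − 1) = 540.0/7.0 = 77.143 mL/cmH2O.
τ = R × C = 5.806 × 0.07714 L/cmH2O = 0.4479 s.
Fraction remaining = e^(−Te/τ) = e^(−0.32/0.4479) = 0.4895; trapped volume = 540.0 × 0.4895 = 264.33 mL.
Additional alveolar pressure from trapping ≈ V_trapped / C = 264.33 / 77.143 = 3.426 cmH2O.

3.4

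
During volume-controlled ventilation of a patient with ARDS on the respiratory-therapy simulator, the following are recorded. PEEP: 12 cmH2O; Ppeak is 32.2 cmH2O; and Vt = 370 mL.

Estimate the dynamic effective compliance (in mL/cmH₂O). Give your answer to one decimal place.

18.3

Dynamic compliance = Vt / (PIP − PEEP) = 370 / (32.2 − 12) = 370 / 20.2 = 18.317 mL/cmH2O.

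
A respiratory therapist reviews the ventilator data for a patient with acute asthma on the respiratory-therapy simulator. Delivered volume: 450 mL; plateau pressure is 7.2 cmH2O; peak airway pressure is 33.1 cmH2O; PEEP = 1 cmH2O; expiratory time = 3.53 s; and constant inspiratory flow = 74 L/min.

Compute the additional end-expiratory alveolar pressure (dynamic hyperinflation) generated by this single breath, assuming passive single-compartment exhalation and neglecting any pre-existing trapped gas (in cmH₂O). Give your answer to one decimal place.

Flow: 74 L/min ÷ 60 = 1.2333 L/s.
R = (PIP − Pplat)/V̇ = (33.1 − 7.2) / 1.2333 = 25.9/1.2333 = 21.001 cmH2O·s/L.
C = Vt/(Pplat − PEEP) = 450.0 / (7.2 − 1) = 450.0/6.2 = 72.581 mL/cmH2O.
τ = R × C = 21.001 × 0.07258 L/cmH2O = 1.524 s.
Fraction remaining = e^(−Te/τ) = e^(−3.53/1.524) = 0.09864; trapped volume = 450.0 × 0.09864 = 44.388 mL.
Additional alveolar pressure from trapping ≈ V_trapped / C = 44.388 / 72.581 = 0.6116 cmH2O.

0.6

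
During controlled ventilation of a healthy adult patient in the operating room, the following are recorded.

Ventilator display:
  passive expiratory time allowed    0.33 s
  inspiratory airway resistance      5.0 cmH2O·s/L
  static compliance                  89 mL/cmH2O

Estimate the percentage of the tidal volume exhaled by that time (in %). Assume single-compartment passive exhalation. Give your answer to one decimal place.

52.4

τ = R × C = 5.0 × 89 mL/cmH2O = 5.0 × 0.089 L/cmH2O = 0.445 s.
Passive exhalation: V(t)/V₀ = e^(−t/τ) = e^(−0.33/0.445) = 0.4764.
Fraction exhaled = 1 − 0.4764 = 0.5236 → 52.36%.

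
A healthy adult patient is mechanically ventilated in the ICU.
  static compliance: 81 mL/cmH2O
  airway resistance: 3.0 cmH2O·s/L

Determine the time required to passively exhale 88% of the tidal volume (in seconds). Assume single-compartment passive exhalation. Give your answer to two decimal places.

τ = R × C = 3.0 × 81 mL/cmH2O = 3.0 × 0.081 L/cmH2O = 0.243 s.
Exhaled fraction f = 1 − e^(−t/τ) → t = −τ·ln(1 − f) = −0.243·ln(0.12) = 0.5152 s.

0.52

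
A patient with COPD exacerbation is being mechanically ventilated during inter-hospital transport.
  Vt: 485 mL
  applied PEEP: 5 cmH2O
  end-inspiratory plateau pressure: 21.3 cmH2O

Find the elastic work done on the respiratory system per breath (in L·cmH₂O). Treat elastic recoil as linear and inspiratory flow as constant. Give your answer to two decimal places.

3.95

Elastic work ≈ ½ × (Pplat − PEEP) × Vt = 0.5 × (21.3 − 5) × 0.485 L = 0.5 × 16.3 × 0.485 = 3.953 L·cmH2O.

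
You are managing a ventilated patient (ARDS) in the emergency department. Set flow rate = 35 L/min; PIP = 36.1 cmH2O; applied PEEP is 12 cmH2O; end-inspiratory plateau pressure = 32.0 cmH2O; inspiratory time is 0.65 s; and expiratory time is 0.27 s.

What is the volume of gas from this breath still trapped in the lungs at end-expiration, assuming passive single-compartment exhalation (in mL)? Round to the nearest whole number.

50

Flow: 35 L/min ÷ 60 = 0.5833 L/s.
Vt = flow × Ti = 0.5833 L/s × 0.65 s × 1000 mL/L = 379.15 mL.
R = (PIP − Pplat)/V̇ = (36.1 − 32.0) / 0.5833 = 4.1/0.5833 = 7.029 cmH2O·s/L.
C = Vt/(Pplat − PEEP) = 379.15 / (32.0 − 12) = 379.15/20.0 = 18.958 mL/cmH2O.
τ = R × C = 7.029 × 0.01896 L/cmH2O = 0.1333 s.
Fraction remaining = e^(−Te/τ) = e^(−0.27/0.1333) = 0.1319.
Trapped volume = 379.15 × 0.1319 = 50.01 mL.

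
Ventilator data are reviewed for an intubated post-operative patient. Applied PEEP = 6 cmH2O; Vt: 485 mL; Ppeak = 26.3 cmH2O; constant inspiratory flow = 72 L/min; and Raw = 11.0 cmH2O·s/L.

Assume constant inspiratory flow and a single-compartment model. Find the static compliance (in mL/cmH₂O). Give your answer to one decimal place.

Flow: 72 L/min ÷ 60 = 1.2 L/s.
Equation of motion (constant flow): PIP = Vt/C + R·V̇ + PEEP.
Vt/C = PIP − R·V̇ − PEEP = 26.3 − 11.0×1.2 − 6 = 26.3 − 13.2 − 6 = 7.1 cmH2O.
C = Vt / 7.1 = 485 / 7.1 = 68.31 mL/cmH2O.

68.3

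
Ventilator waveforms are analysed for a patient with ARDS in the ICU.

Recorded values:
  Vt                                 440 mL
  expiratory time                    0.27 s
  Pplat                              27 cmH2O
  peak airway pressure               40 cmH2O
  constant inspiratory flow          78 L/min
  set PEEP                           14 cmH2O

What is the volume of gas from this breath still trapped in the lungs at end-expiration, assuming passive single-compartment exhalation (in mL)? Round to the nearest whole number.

Flow: 78 L/min ÷ 60 = 1.3 L/s.
R = (PIP − Pplat)/V̇ = (40 − 27) / 1.3 = 13.0/1.3 = 10.0 cmH2O·s/L.
C = Vt/(Pplat − PEEP) = 440.0 / (27 − 14) = 440.0/13.0 = 33.846 mL/cmH2O.
τ = R × C = 10.0 × 0.03385 L/cmH2O = 0.3385 s.
Fraction remaining = e^(−Te/τ) = e^(−0.27/0.3385) = 0.4504.
Trapped volume = 440.0 × 0.4504 = 198.18 mL.

198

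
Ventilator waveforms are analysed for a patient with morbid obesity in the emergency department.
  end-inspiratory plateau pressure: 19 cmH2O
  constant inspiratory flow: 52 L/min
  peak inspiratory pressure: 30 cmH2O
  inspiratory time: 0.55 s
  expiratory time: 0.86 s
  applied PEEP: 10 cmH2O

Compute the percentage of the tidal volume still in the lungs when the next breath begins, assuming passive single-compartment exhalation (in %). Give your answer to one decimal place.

Flow: 52 L/min ÷ 60 = 0.8667 L/s.
Vt = flow × Ti = 0.8667 L/s × 0.55 s × 1000 mL/L = 476.69 mL.
R = (PIP − Pplat)/V̇ = (30 − 19) / 0.8667 = 11.0/0.8667 = 12.692 cmH2O·s/L.
C = Vt/(Pplat − PEEP) = 476.69 / (19 − 10) = 476.69/9.0 = 52.966 mL/cmH2O.
τ = R × C = 12.692 × 0.05297 L/cmH2O = 0.6723 s.
Fraction remaining at end-expiration = e^(−Te/τ) = e^(−0.86/0.6723) = 0.2783 → 27.83%.

27.8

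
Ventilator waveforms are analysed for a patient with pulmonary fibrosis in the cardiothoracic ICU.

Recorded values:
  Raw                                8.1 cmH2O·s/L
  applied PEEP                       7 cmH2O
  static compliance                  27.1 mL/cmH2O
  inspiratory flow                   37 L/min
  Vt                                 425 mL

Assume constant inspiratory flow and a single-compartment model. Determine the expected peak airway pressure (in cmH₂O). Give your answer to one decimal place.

Flow: 37 L/min ÷ 60 = 0.6167 L/s.
Equation of motion (constant flow): PIP = Vt/C + R·V̇ + PEEP.
PIP = 425/27.1 + 8.1×0.6167 + 7 = 15.683 + 4.995 + 7 = 27.678 cmH2O.

27.7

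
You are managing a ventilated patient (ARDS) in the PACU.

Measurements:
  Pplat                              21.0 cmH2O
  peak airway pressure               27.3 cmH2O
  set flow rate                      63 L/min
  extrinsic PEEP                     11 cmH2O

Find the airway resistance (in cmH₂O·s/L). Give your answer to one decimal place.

Flow: 63 L/min ÷ 60 = 1.05 L/s.
Raw = (PIP − Pplat) / flow = (27.3 − 21.0) / 1.05 = 6.3 / 1.05 = 6.0 cmH2O·s/L.

6.0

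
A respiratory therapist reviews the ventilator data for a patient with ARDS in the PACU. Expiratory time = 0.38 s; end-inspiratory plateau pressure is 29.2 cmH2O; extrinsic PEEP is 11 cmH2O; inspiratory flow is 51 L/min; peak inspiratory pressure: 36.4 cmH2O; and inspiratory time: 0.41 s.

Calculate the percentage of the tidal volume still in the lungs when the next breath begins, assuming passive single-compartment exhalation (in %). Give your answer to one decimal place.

9.6

Flow: 51 L/min ÷ 60 = 0.85 L/s.
Vt = flow × Ti = 0.85 L/s × 0.41 s × 1000 mL/L = 348.5 mL.
R = (PIP − Pplat)/V̇ = (36.4 − 29.2) / 0.85 = 7.2/0.85 = 8.471 cmH2O·s/L.
C = Vt/(Pplat − PEEP) = 348.5 / (29.2 − 11) = 348.5/18.2 = 19.148 mL/cmH2O.
τ = R × C = 8.471 × 0.01915 L/cmH2O = 0.1622 s.
Fraction remaining at end-expiration = e^(−Te/τ) = e^(−0.38/0.1622) = 0.09606 → 9.606%.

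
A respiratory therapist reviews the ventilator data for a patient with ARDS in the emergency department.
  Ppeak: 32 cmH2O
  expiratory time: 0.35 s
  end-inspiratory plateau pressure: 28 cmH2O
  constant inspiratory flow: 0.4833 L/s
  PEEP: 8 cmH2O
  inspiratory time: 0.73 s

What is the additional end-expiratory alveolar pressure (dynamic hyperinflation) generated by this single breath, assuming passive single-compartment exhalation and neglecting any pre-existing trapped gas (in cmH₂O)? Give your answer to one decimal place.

1.8

Vt = flow × Ti = 0.4833 L/s × 0.73 s × 1000 mL/L = 352.81 mL.
R = (PIP − Pplat)/V̇ = (32 − 28) / 0.4833 = 4.0/0.4833 = 8.276 cmH2O·s/L.
C = Vt/(Pplat − PEEP) = 352.81 / (28 − 8) = 352.81/20.0 = 17.641 mL/cmH2O.
τ = R × C = 8.276 × 0.01764 L/cmH2O = 0.146 s.
Fraction remaining = e^(−Te/τ) = e^(−0.35/0.146) = 0.09097; trapped volume = 352.81 × 0.09097 = 32.095 mL.
Additional alveolar pressure from trapping ≈ V_trapped / C = 32.095 / 17.641 = 1.819 cmH2O.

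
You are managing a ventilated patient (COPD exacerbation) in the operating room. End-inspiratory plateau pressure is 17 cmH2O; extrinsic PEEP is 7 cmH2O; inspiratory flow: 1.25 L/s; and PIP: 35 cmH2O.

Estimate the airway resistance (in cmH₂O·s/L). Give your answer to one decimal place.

14.4

Raw = (PIP − Pplat) / flow = (35 − 17) / 1.25 = 18.0 / 1.25 = 14.4 cmH2O·s/L.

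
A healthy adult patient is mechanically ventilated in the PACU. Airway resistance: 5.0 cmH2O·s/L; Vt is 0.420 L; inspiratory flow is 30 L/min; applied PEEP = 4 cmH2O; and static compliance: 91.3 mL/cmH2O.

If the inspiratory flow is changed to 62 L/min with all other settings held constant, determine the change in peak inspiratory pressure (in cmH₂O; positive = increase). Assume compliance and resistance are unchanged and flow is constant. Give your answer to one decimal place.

2.7

Flow: 30 L/min ÷ 60 = 0.5 L/s.
New flow: 62 L/min ÷ 60 = 1.0333 L/s.
PIP = Vt/C + R·V̇ + PEEP (constant-flow equation of motion).
Only the resistive term changes: ΔPIP = R × ΔV̇ = 5.0 × (1.0333 − 0.5) = 5.0 × 0.5333 = 2.667 cmH2O.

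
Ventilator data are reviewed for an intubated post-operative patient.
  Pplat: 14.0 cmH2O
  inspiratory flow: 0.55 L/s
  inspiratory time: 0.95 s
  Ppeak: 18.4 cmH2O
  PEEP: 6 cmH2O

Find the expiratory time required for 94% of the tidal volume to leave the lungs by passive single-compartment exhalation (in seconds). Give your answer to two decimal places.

Vt = flow × Ti = 0.55 L/s × 0.95 s × 1000 mL/L = 522.5 mL.
R = (PIP − Pplat)/V̇ = (18.4 − 14.0) / 0.55 = 4.4/0.55 = 8.0 cmH2O·s/L.
C = Vt/(Pplat − PEEP) = 522.5 / (14.0 − 6) = 522.5/8.0 = 65.313 mL/cmH2O.
τ = R × C = 8.0 × 0.06531 L/cmH2O = 0.5225 s.
t = −τ·ln(1 − 0.94) = −0.5225·ln(0.06) = 1.47 s.

1.47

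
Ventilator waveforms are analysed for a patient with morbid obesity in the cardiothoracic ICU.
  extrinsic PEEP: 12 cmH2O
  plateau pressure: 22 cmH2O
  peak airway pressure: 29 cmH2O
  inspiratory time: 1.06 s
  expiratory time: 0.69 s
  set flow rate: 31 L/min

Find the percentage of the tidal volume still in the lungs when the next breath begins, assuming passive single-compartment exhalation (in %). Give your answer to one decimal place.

Flow: 31 L/min ÷ 60 = 0.5167 L/s.
Vt = flow × Ti = 0.5167 L/s × 1.06 s × 1000 mL/L = 547.7 mL.
R = (PIP − Pplat)/V̇ = (29 − 22) / 0.5167 = 7.0/0.5167 = 13.548 cmH2O·s/L.
C = Vt/(Pplat − PEEP) = 547.7 / (22 − 12) = 547.7/10.0 = 54.77 mL/cmH2O.
τ = R × C = 13.548 × 0.05477 L/cmH2O = 0.742 s.
Fraction remaining at end-expiration = e^(−Te/τ) = e^(−0.69/0.742) = 0.3946 → 39.46%.

39.5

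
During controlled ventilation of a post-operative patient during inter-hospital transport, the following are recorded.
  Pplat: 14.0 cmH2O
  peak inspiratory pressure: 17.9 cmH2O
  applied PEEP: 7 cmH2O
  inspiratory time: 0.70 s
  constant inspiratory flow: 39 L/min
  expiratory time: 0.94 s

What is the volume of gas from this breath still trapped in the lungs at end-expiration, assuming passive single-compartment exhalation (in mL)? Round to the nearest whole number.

41

Flow: 39 L/min ÷ 60 = 0.65 L/s.
Vt = flow × Ti = 0.65 L/s × 0.70 s × 1000 mL/L = 455.0 mL.
R = (PIP − Pplat)/V̇ = (17.9 − 14.0) / 0.65 = 3.9/0.65 = 6.0 cmH2O·s/L.
C = Vt/(Pplat − PEEP) = 455.0 / (14.0 − 7) = 455.0/7.0 = 65.0 mL/cmH2O.
τ = R × C = 6.0 × 0.065 L/cmH2O = 0.39 s.
Fraction remaining = e^(−Te/τ) = e^(−0.94/0.39) = 0.08979.
Trapped volume = 455.0 × 0.08979 = 40.854 mL.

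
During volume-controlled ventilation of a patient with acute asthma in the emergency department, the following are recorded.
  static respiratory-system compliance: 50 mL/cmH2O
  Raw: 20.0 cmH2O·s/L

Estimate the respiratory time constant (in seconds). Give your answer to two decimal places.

1.00

τ = R × C = 20.0 × 50 mL/cmH2O = 20.0 × 0.050 L/cmH2O = 1.0 s.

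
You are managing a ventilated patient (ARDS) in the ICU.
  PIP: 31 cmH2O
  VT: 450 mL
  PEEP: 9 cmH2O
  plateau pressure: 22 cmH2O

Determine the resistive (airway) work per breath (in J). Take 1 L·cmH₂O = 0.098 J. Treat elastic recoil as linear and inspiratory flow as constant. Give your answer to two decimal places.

0.40

With constant inspiratory flow the resistive pressure is constant at PIP − Pplat = 31 − 22 = 9.0 cmH2O, so resistive work = 9.0 × 0.450 = 4.05 L·cmH2O.
× 0.098 J/(L·cmH2O) → 0.3969 J.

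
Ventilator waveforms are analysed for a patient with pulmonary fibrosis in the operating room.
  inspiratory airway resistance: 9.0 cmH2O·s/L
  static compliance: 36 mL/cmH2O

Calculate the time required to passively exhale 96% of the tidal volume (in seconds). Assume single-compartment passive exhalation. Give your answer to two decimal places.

τ = R × C = 9.0 × 36 mL/cmH2O = 9.0 × 0.036 L/cmH2O = 0.324 s.
Exhaled fraction f = 1 − e^(−t/τ) → t = −τ·ln(1 − f) = −0.324·ln(0.04) = 1.043 s.

1.04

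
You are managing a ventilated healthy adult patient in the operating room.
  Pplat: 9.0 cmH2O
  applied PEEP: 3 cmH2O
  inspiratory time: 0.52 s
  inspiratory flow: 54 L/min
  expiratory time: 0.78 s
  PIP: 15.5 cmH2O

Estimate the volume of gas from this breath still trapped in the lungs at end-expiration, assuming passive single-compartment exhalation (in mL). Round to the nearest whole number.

117

Flow: 54 L/min ÷ 60 = 0.9 L/s.
Vt = flow × Ti = 0.9 L/s × 0.52 s × 1000 mL/L = 468.0 mL.
R = (PIP − Pplat)/V̇ = (15.5 − 9.0) / 0.9 = 6.5/0.9 = 7.222 cmH2O·s/L.
C = Vt/(Pplat − PEEP) = 468.0 / (9.0 − 3) = 468.0/6.0 = 78.0 mL/cmH2O.
τ = R × C = 7.222 × 0.078 L/cmH2O = 0.5633 s.
Fraction remaining = e^(−Te/τ) = e^(−0.78/0.5633) = 0.2504.
Trapped volume = 468.0 × 0.2504 = 117.19 mL.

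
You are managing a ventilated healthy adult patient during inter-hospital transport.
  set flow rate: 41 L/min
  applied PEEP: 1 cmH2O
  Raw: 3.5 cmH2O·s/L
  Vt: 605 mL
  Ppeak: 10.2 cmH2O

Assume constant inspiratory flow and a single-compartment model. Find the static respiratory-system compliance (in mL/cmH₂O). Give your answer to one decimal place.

88.9

Flow: 41 L/min ÷ 60 = 0.6833 L/s.
Equation of motion (constant flow): PIP = Vt/C + R·V̇ + PEEP.
Vt/C = PIP − R·V̇ − PEEP = 10.2 − 3.5×0.6833 − 1 = 10.2 − 2.392 − 1 = 6.808 cmH2O.
C = Vt / 6.808 = 605 / 6.808 = 88.866 mL/cmH2O.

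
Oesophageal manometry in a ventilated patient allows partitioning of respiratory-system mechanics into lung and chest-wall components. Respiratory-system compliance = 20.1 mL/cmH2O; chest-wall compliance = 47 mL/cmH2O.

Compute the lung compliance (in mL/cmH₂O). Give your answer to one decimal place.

35.1

1/CL = 1/Crs − 1/Ccw.
1/CL = 1/20.1 − 1/47 = 0.02847.
CL = 35.125 mL/cmH2O.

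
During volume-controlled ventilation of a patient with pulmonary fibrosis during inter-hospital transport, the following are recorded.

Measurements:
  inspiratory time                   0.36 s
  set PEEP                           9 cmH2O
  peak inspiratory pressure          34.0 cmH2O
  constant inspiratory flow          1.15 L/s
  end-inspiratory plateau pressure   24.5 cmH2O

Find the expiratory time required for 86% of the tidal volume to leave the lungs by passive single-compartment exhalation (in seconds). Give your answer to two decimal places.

Vt = flow × Ti = 1.15 L/s × 0.36 s × 1000 mL/L = 414.0 mL.
R = (PIP − Pplat)/V̇ = (34.0 − 24.5) / 1.15 = 9.5/1.15 = 8.261 cmH2O·s/L.
C = Vt/(Pplat − PEEP) = 414.0 / (24.5 − 9) = 414.0/15.5 = 26.71 mL/cmH2O.
τ = R × C = 8.261 × 0.02671 L/cmH2O = 0.2207 s.
t = −τ·ln(1 − 0.86) = −0.2207·ln(0.14) = 0.4339 s.

0.43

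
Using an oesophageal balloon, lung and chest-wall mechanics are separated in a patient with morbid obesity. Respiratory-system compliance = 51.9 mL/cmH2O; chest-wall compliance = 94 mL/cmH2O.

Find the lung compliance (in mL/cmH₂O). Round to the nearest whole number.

1/CL = 1/Crs − 1/Ccw.
1/CL = 1/51.9 − 1/94 = 0.00863.
CL = 115.87 mL/cmH2O.

116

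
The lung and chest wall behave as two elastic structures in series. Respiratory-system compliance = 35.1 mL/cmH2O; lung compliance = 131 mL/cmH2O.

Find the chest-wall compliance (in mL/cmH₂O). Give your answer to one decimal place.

1/Ccw = 1/Crs − 1/CL.
1/Ccw = 1/35.1 − 1/131 = 0.02086.
Ccw = 47.939 mL/cmH2O.

47.9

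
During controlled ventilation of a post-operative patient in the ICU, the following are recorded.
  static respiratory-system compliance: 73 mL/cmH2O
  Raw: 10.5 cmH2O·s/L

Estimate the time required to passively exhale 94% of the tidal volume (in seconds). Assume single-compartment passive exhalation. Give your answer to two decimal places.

τ = R × C = 10.5 × 73 mL/cmH2O = 10.5 × 0.073 L/cmH2O = 0.7665 s.
Exhaled fraction f = 1 − e^(−t/τ) → t = −τ·ln(1 − f) = −0.7665·ln(0.06) = 2.156 s.

2.16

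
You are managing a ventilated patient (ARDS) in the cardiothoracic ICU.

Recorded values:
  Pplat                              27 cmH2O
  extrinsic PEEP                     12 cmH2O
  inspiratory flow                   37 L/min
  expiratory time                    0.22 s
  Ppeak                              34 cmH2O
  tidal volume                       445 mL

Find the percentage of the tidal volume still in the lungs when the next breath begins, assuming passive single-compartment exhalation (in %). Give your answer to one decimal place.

52.0

Flow: 37 L/min ÷ 60 = 0.6167 L/s.
R = (PIP − Pplat)/V̇ = (34 − 27) / 0.6167 = 7.0/0.6167 = 11.351 cmH2O·s/L.
C = Vt/(Pplat − PEEP) = 445.0 / (27 − 12) = 445.0/15.0 = 29.667 mL/cmH2O.
τ = R × C = 11.351 × 0.02967 L/cmH2O = 0.3368 s.
Fraction remaining at end-expiration = e^(−Te/τ) = e^(−0.22/0.3368) = 0.5204 → 52.04%.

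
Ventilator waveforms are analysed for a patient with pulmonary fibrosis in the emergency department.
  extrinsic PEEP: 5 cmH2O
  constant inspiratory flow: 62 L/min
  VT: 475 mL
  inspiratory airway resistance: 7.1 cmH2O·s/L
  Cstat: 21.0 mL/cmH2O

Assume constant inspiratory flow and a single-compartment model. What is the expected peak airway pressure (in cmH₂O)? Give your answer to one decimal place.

Flow: 62 L/min ÷ 60 = 1.0333 L/s.
Equation of motion (constant flow): PIP = Vt/C + R·V̇ + PEEP.
PIP = 475/21.0 + 7.1×1.0333 + 5 = 22.619 + 7.336 + 5 = 34.955 cmH2O.

35.0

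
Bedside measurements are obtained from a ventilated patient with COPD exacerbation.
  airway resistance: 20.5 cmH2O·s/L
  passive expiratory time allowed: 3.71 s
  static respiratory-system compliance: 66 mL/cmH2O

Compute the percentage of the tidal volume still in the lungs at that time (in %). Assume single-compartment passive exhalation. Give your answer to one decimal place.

6.4

τ = R × C = 20.5 × 66 mL/cmH2O = 20.5 × 0.066 L/cmH2O = 1.353 s.
Passive exhalation: V(t)/V₀ = e^(−t/τ) = e^(−3.71/1.353) = 0.06444.
Fraction remaining = 0.06444 → 6.444%.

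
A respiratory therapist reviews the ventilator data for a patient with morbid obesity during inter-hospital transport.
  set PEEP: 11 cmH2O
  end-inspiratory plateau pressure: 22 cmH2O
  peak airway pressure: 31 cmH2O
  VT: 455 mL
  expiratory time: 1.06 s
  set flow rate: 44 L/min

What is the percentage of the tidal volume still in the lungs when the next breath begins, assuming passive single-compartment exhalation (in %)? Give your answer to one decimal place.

12.4

Flow: 44 L/min ÷ 60 = 0.7333 L/s.
R = (PIP − Pplat)/V̇ = (31 − 22) / 0.7333 = 9.0/0.7333 = 12.273 cmH2O·s/L.
C = Vt/(Pplat − PEEP) = 455.0 / (22 − 11) = 455.0/11.0 = 41.364 mL/cmH2O.
τ = R × C = 12.273 × 0.04136 L/cmH2O = 0.5076 s.
Fraction remaining at end-expiration = e^(−Te/τ) = e^(−1.06/0.5076) = 0.1239 → 12.39%.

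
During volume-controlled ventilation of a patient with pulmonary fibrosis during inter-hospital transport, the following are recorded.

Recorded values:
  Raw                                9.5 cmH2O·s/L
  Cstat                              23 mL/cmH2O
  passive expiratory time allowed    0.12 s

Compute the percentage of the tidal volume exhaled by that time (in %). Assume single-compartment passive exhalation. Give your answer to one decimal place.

τ = R × C = 9.5 × 23 mL/cmH2O = 9.5 × 0.023 L/cmH2O = 0.2185 s.
Passive exhalation: V(t)/V₀ = e^(−t/τ) = e^(−0.12/0.2185) = 0.5774.
Fraction exhaled = 1 − 0.5774 = 0.4226 → 42.26%.

42.3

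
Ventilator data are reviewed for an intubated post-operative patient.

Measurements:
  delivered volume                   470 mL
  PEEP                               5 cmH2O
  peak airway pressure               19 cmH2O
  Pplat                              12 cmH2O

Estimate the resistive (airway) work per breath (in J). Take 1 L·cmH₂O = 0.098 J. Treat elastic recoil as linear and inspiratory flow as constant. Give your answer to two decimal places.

0.32

With constant inspiratory flow the resistive pressure is constant at PIP − Pplat = 19 − 12 = 7.0 cmH2O, so resistive work = 7.0 × 0.470 = 3.29 L·cmH2O.
× 0.098 J/(L·cmH2O) → 0.3224 J.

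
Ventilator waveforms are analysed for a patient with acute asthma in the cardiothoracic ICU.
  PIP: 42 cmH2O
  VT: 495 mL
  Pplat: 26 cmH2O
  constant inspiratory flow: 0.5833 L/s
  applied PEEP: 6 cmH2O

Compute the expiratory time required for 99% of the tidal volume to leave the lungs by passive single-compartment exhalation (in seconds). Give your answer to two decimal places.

R = (PIP − Pplat)/V̇ = (42 − 26) / 0.5833 = 16.0/0.5833 = 27.43 cmH2O·s/L.
C = Vt/(Pplat − PEEP) = 495.0 / (26 − 6) = 495.0/20.0 = 24.75 mL/cmH2O.
τ = R × C = 27.43 × 0.02475 L/cmH2O = 0.6789 s.
t = −τ·ln(1 − 0.99) = −0.6789·ln(0.01) = 3.126 s.

3.13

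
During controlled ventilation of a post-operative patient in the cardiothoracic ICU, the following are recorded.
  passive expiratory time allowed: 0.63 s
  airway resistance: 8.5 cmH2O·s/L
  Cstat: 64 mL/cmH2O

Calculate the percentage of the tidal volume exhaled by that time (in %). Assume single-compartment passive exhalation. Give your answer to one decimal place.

68.6

τ = R × C = 8.5 × 64 mL/cmH2O = 8.5 × 0.064 L/cmH2O = 0.544 s.
Passive exhalation: V(t)/V₀ = e^(−t/τ) = e^(−0.63/0.544) = 0.3141.
Fraction exhaled = 1 − 0.3141 = 0.6859 → 68.59%.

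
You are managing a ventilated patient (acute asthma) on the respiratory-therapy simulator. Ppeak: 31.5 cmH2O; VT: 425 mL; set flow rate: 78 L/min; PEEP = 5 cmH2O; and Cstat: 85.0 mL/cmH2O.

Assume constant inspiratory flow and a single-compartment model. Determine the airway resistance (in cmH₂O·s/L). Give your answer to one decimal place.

Flow: 78 L/min ÷ 60 = 1.3 L/s.
Equation of motion (constant flow): PIP = Vt/C + R·V̇ + PEEP.
R·V̇ = PIP − Vt/C − PEEP = 31.5 − 425/85.0 − 5 = 31.5 − 5.0 − 5 = 21.5 cmH2O.
R = 21.5 / 1.3 = 16.538 cmH2O·s/L.

16.5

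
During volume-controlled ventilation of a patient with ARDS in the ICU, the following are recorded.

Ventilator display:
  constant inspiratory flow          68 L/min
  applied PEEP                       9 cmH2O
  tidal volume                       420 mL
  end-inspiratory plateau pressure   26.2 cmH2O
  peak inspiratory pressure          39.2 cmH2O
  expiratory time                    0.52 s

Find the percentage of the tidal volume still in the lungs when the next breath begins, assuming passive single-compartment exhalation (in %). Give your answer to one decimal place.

15.6

Flow: 68 L/min ÷ 60 = 1.1333 L/s.
R = (PIP − Pplat)/V̇ = (39.2 − 26.2) / 1.1333 = 13.0/1.1333 = 11.471 cmH2O·s/L.
C = Vt/(Pplat − PEEP) = 420.0 / (26.2 − 9) = 420.0/17.2 = 24.419 mL/cmH2O.
τ = R × C = 11.471 × 0.02442 L/cmH2O = 0.2801 s.
Fraction remaining at end-expiration = e^(−Te/τ) = e^(−0.52/0.2801) = 0.1562 → 15.62%.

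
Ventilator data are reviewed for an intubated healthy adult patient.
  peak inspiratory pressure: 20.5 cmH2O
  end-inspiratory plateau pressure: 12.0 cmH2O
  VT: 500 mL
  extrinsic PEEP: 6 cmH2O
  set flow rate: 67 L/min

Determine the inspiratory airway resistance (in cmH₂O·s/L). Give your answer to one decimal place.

Flow: 67 L/min ÷ 60 = 1.1167 L/s.
Raw = (PIP − Pplat) / flow = (20.5 − 12.0) / 1.1167 = 8.5 / 1.1167 = 7.612 cmH2O·s/L.

7.6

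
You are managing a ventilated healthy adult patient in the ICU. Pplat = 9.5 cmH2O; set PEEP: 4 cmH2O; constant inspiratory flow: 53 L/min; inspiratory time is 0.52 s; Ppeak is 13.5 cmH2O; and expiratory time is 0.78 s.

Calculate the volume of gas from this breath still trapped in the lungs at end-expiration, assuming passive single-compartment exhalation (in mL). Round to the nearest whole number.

58

Flow: 53 L/min ÷ 60 = 0.8833 L/s.
Vt = flow × Ti = 0.8833 L/s × 0.52 s × 1000 mL/L = 459.32 mL.
R = (PIP − Pplat)/V̇ = (13.5 − 9.5) / 0.8833 = 4.0/0.8833 = 4.528 cmH2O·s/L.
C = Vt/(Pplat − PEEP) = 459.32 / (9.5 − 4) = 459.32/5.5 = 83.513 mL/cmH2O.
τ = R × C = 4.528 × 0.08351 L/cmH2O = 0.3781 s.
Fraction remaining = e^(−Te/τ) = e^(−0.78/0.3781) = 0.1271.
Trapped volume = 459.32 × 0.1271 = 58.38 mL.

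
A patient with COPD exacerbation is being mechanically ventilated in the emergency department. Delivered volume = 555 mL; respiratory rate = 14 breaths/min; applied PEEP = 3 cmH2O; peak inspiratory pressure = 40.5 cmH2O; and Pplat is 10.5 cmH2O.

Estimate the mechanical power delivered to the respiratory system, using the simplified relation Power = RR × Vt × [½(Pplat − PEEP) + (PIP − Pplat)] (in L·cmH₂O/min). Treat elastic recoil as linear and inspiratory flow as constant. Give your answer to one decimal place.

Per-breath work = Vt × [½(Pplat−PEEP) + (PIP−Pplat)] = 0.555 × [0.5×7.5 + 30.0] = 0.555 × 33.75 = 18.731 L·cmH2O.
Power = 14 × 18.731 = 262.23 L·cmH2O/min.

262.2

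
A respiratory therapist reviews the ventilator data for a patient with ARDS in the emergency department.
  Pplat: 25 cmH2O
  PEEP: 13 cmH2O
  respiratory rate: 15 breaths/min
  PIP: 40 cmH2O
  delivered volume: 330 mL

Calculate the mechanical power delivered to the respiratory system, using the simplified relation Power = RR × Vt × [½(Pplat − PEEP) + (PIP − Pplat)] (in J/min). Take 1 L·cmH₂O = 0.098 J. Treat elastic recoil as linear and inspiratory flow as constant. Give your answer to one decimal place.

10.2

Per-breath work = Vt × [½(Pplat−PEEP) + (PIP−Pplat)] = 0.330 × [0.5×12.0 + 15.0] = 0.330 × 21.0 = 6.93 L·cmH2O.
Power = 15 × 6.93 = 103.95 L·cmH2O/min.
× 0.098 J/(L·cmH2O) → 10.187 J/min.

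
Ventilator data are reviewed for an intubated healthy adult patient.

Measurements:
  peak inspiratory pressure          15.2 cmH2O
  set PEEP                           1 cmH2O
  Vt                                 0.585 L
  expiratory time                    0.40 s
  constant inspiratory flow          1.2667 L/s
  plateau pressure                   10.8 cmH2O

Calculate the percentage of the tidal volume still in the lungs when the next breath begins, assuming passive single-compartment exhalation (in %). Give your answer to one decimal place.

14.5

R = (PIP − Pplat)/V̇ = (15.2 − 10.8) / 1.2667 = 4.4/1.2667 = 3.474 cmH2O·s/L.
C = Vt/(Pplat − PEEP) = 585.0 / (10.8 − 1) = 585.0/9.8 = 59.694 mL/cmH2O.
τ = R × C = 3.474 × 0.05969 L/cmH2O = 0.2074 s.
Fraction remaining at end-expiration = e^(−Te/τ) = e^(−0.40/0.2074) = 0.1453 → 14.53%.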